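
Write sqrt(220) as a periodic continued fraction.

Write x_i = (sqrt(220) + m_i)/d_i with (m_0, d_0) = (0, 1). a_0 = floor(sqrt(220)) = 14, since 14^2 = 196 <= 220 < 225 = 15^2.
Iterate m_{i+1} = d_i*a_i - m_i, d_{i+1} = (220 - m_{i+1}^2)/d_i, a_{i+1} = floor((a_0 + m_{i+1})/d_{i+1}):
  m_1 = 1*14 - 0 = 14, d_1 = (220 - 14^2)/1 = 24/1 = 24, a_1 = floor((14 + 14)/24) = 1.
  m_2 = 24*1 - 14 = 10, d_2 = (220 - 10^2)/24 = 120/24 = 5, a_2 = floor((14 + 10)/5) = 4.
  m_3 = 5*4 - 10 = 10, d_3 = (220 - 10^2)/5 = 120/5 = 24, a_3 = floor((14 + 10)/24) = 1.
  m_4 = 24*1 - 10 = 14, d_4 = (220 - 14^2)/24 = 24/24 = 1, a_4 = floor((14 + 14)/1) = 28.
  m_5 = 1*28 - 14 = 14, d_5 = (220 - 14^2)/1 = 24/1 = 24: (m_5, d_5) = (m_1, d_1) = (14, 24), so from here the quotients repeat a_1, ..., a_4; the period length is 4.
Hence the expansion of sqrt(220) is a_0 = 14 followed by the repeating block 1, 4, 1, 28 (period 4).

[14; (1, 4, 1, 28)]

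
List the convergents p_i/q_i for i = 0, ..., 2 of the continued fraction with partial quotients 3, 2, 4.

3/1, 7/2, 31/9

Using the convergent recurrence p_i = a_i*p_{i-1} + p_{i-2}, q_i = a_i*q_{i-1} + q_{i-2} with p_{-2}=0, p_{-1}=1, q_{-2}=1, q_{-1}=0:
  i=0: a_0=3, p_0 = 3*1 + 0 = 3, q_0 = 3*0 + 1 = 1.
  i=1: a_1=2, p_1 = 2*3 + 1 = 7, q_1 = 2*1 + 0 = 2.
  i=2: a_2=4, p_2 = 4*7 + 3 = 31, q_2 = 4*2 + 1 = 9.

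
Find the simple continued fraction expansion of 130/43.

[3; 43]

Run the Euclidean algorithm on 130 and 43; the successive quotients are the partial quotients a_0, a_1, ... (each step inverts the fractional part left over by the previous one):
  130 = 3*43 + 1, so a_0 = 3.
  43 = 43*1 + 0, so a_1 = 43.
The remainder reaches 0 after 2 divisions, so the expansion has 2 partial quotients, read off in order.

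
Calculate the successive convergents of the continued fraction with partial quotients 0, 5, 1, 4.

Using the convergent recurrence p_i = a_i*p_{i-1} + p_{i-2}, q_i = a_i*q_{i-1} + q_{i-2} with p_{-2}=0, p_{-1}=1, q_{-2}=1, q_{-1}=0:
  i=0: a_0=0, p_0 = 0*1 + 0 = 0, q_0 = 0*0 + 1 = 1.
  i=1: a_1=5, p_1 = 5*0 + 1 = 1, q_1 = 5*1 + 0 = 5.
  i=2: a_2=1, p_2 = 1*1 + 0 = 1, q_2 = 1*5 + 1 = 6.
  i=3: a_3=4, p_3 = 4*1 + 1 = 5, q_3 = 4*6 + 5 = 29.

0/1, 1/5, 1/6, 5/29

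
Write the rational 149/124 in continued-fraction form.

[1; 4, 1, 24]

Run the Euclidean algorithm on 149 and 124; the successive quotients are the partial quotients a_0, a_1, ... (each step inverts the fractional part left over by the previous one):
  149 = 1*124 + 25, so a_0 = 1.
  124 = 4*25 + 24, so a_1 = 4.
  25 = 1*24 + 1, so a_2 = 1.
  24 = 24*1 + 0, so a_3 = 24.
The remainder reaches 0 after 4 divisions, so the expansion has 4 partial quotients, read off in order.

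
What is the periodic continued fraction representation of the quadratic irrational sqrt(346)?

[18; (1, 1, 1, 1, 36)]

Write x_i = (sqrt(346) + m_i)/d_i with (m_0, d_0) = (0, 1). a_0 = floor(sqrt(346)) = 18, since 18^2 = 324 <= 346 < 361 = 19^2.
Iterate m_{i+1} = d_i*a_i - m_i, d_{i+1} = (346 - m_{i+1}^2)/d_i, a_{i+1} = floor((a_0 + m_{i+1})/d_{i+1}):
  m_1 = 1*18 - 0 = 18, d_1 = (346 - 18^2)/1 = 22/1 = 22, a_1 = floor((18 + 18)/22) = 1.
  m_2 = 22*1 - 18 = 4, d_2 = (346 - 4^2)/22 = 330/22 = 15, a_2 = floor((18 + 4)/15) = 1.
  m_3 = 15*1 - 4 = 11, d_3 = (346 - 11^2)/15 = 225/15 = 15, a_3 = floor((18 + 11)/15) = 1.
  m_4 = 15*1 - 11 = 4, d_4 = (346 - 4^2)/15 = 330/15 = 22, a_4 = floor((18 + 4)/22) = 1.
  m_5 = 22*1 - 4 = 18, d_5 = (346 - 18^2)/22 = 22/22 = 1, a_5 = floor((18 + 18)/1) = 36.
  m_6 = 1*36 - 18 = 18, d_6 = (346 - 18^2)/1 = 22/1 = 22: (m_6, d_6) = (m_1, d_1) = (18, 22), so from here the quotients repeat a_1, ..., a_5; the period length is 5.
Hence the expansion of sqrt(346) is a_0 = 18 followed by the repeating block 1, 1, 1, 1, 36 (period 5).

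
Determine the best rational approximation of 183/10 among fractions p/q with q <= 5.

55/3

Expand x = 183/10 as a continued fraction with the Euclidean algorithm:
  183 = 18*10 + 3, so a_0 = 18.
  10 = 3*3 + 1, so a_1 = 3.
  3 = 3*1 + 0, so a_2 = 3.
so x = [18; 3, 3].
Convergents (p_i = a_i*p_{i-1} + p_{i-2}, q_i = a_i*q_{i-1} + q_{i-2} with p_{-2}=0, p_{-1}=1, q_{-2}=1, q_{-1}=0), until the denominator exceeds 5:
  i=0: a_0=18, p_0 = 18*1 + 0 = 18, q_0 = 18*0 + 1 = 1.
  i=1: a_1=3, p_1 = 3*18 + 1 = 55, q_1 = 3*1 + 0 = 3.
  i=2: a_2=3, p_2 = 3*55 + 18 = 183, q_2 = 3*3 + 1 = 10.
q_2 = 10 > 5, so the last convergent with denominator <= 5 is p_1/q_1 = 55/3.
The closest fraction with denominator <= 5 is either p_1/q_1 or the intermediate fraction (k*p_1 + p_0)/(k*q_1 + q_0) with the largest k >= 1 whose denominator stays <= 5; these approach x as k grows, and every other convergent or intermediate fraction in range is farther away.
Largest k: floor((5 - q_0)/q_1) = floor((5 - 1)/3) = 1.
That gives (1*55 + 18)/(1*3 + 1) = 73/4.
Compare the errors: |x - 55/3| = |183*3 - 55*10|/(10*3) = 1/30, and |x - 73/4| = |183*4 - 73*10|/(10*4) = 2/40.
Cross-multiplying, 1*40 = 40 < 60 = 2*30, so 1/30 is smaller: the convergent 55/3 is closer to x than 73/4.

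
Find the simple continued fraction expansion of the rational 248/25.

Run the Euclidean algorithm on 248 and 25; the successive quotients are the partial quotients a_0, a_1, ... (each step inverts the fractional part left over by the previous one):
  248 = 9*25 + 23, so a_0 = 9.
  25 = 1*23 + 2, so a_1 = 1.
  23 = 11*2 + 1, so a_2 = 11.
  2 = 2*1 + 0, so a_3 = 2.
The remainder reaches 0 after 4 divisions, so the expansion has 4 partial quotients, read off in order.

[9; 1, 11, 2]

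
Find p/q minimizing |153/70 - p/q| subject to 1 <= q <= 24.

Expand x = 153/70 as a continued fraction with the Euclidean algorithm:
  153 = 2*70 + 13, so a_0 = 2.
  70 = 5*13 + 5, so a_1 = 5.
  13 = 2*5 + 3, so a_2 = 2.
  5 = 1*3 + 2, so a_3 = 1.
  3 = 1*2 + 1, so a_4 = 1.
  2 = 2*1 + 0, so a_5 = 2.
so x = [2; 5, 2, 1, 1, 2].
Convergents (p_i = a_i*p_{i-1} + p_{i-2}, q_i = a_i*q_{i-1} + q_{i-2} with p_{-2}=0, p_{-1}=1, q_{-2}=1, q_{-1}=0), until the denominator exceeds 24:
  i=0: a_0=2, p_0 = 2*1 + 0 = 2, q_0 = 2*0 + 1 = 1.
  i=1: a_1=5, p_1 = 5*2 + 1 = 11, q_1 = 5*1 + 0 = 5.
  i=2: a_2=2, p_2 = 2*11 + 2 = 24, q_2 = 2*5 + 1 = 11.
  i=3: a_3=1, p_3 = 1*24 + 11 = 35, q_3 = 1*11 + 5 = 16.
  i=4: a_4=1, p_4 = 1*35 + 24 = 59, q_4 = 1*16 + 11 = 27.
q_4 = 27 > 24, so the last convergent with denominator <= 24 is p_3/q_3 = 35/16.
The closest fraction with denominator <= 24 is either p_3/q_3 or the intermediate fraction (k*p_3 + p_2)/(k*q_3 + q_2) with the largest k >= 1 whose denominator stays <= 24; these approach x as k grows, and every other convergent or intermediate fraction in range is farther away.
Largest k: floor((24 - q_2)/q_3) = floor((24 - 11)/16) = 0.
Since k = 0, no intermediate fraction beyond p_3/q_3 has denominator <= 24, so the convergent 35/16 is the closest (its error is |153*16 - 35*70|/(70*16) = 2/1120).

35/16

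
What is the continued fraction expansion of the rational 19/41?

[0; 2, 6, 3]

Run the Euclidean algorithm on 19 and 41; the successive quotients are the partial quotients a_0, a_1, ... (each step inverts the fractional part left over by the previous one):
  19 = 0*41 + 19, so a_0 = 0.
  41 = 2*19 + 3, so a_1 = 2.
  19 = 6*3 + 1, so a_2 = 6.
  3 = 3*1 + 0, so a_3 = 3.
The remainder reaches 0 after 4 divisions, so the expansion has 4 partial quotients, read off in order.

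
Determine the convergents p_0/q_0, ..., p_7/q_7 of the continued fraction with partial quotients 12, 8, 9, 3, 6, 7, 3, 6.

Using the convergent recurrence p_i = a_i*p_{i-1} + p_{i-2}, q_i = a_i*q_{i-1} + q_{i-2} with p_{-2}=0, p_{-1}=1, q_{-2}=1, q_{-1}=0:
  i=0: a_0=12, p_0 = 12*1 + 0 = 12, q_0 = 12*0 + 1 = 1.
  i=1: a_1=8, p_1 = 8*12 + 1 = 97, q_1 = 8*1 + 0 = 8.
  i=2: a_2=9, p_2 = 9*97 + 12 = 885, q_2 = 9*8 + 1 = 73.
  i=3: a_3=3, p_3 = 3*885 + 97 = 2752, q_3 = 3*73 + 8 = 227.
  i=4: a_4=6, p_4 = 6*2752 + 885 = 17397, q_4 = 6*227 + 73 = 1435.
  i=5: a_5=7, p_5 = 7*17397 + 2752 = 124531, q_5 = 7*1435 + 227 = 10272.
  i=6: a_6=3, p_6 = 3*124531 + 17397 = 390990, q_6 = 3*10272 + 1435 = 32251.
  i=7: a_7=6, p_7 = 6*390990 + 124531 = 2470471, q_7 = 6*32251 + 10272 = 203778.

12/1, 97/8, 885/73, 2752/227, 17397/1435, 124531/10272, 390990/32251, 2470471/203778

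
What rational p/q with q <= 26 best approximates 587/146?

105/26

Expand x = 587/146 as a continued fraction with the Euclidean algorithm:
  587 = 4*146 + 3, so a_0 = 4.
  146 = 48*3 + 2, so a_1 = 48.
  3 = 1*2 + 1, so a_2 = 1.
  2 = 2*1 + 0, so a_3 = 2.
so x = [4; 48, 1, 2].
Convergents (p_i = a_i*p_{i-1} + p_{i-2}, q_i = a_i*q_{i-1} + q_{i-2} with p_{-2}=0, p_{-1}=1, q_{-2}=1, q_{-1}=0), until the denominator exceeds 26:
  i=0: a_0=4, p_0 = 4*1 + 0 = 4, q_0 = 4*0 + 1 = 1.
  i=1: a_1=48, p_1 = 48*4 + 1 = 193, q_1 = 48*1 + 0 = 48.
q_1 = 48 > 26, so the last convergent with denominator <= 26 is p_0/q_0 = 4/1.
The closest fraction with denominator <= 26 is either p_0/q_0 or the intermediate fraction (k*p_0 + p_{-1})/(k*q_0 + q_{-1}) with the largest k >= 1 whose denominator stays <= 26; these approach x as k grows, and every other convergent or intermediate fraction in range is farther away.
Largest k: floor((26 - q_{-1})/q_0) = floor((26 - 0)/1) = 26 (using the seeds p_{-1} = 1, q_{-1} = 0).
That gives (26*4 + 1)/(26*1 + 0) = 105/26.
Compare the errors: |x - 4/1| = |587*1 - 4*146|/(146*1) = 3/146, and |x - 105/26| = |587*26 - 105*146|/(146*26) = 68/3796.
Cross-multiplying, 68*146 = 9928 < 11388 = 3*3796, so 68/3796 is smaller: the intermediate fraction 105/26 is closer to x than 4/1.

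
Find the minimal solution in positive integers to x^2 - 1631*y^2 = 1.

First expand sqrt(1631) as a continued fraction. With x_i = (sqrt(1631) + m_i)/d_i and (m_0, d_0) = (0, 1): a_0 = floor(sqrt(1631)) = 40, since 40^2 = 1600 <= 1631 < 1681 = 41^2.
Iterate m_{i+1} = d_i*a_i - m_i, d_{i+1} = (1631 - m_{i+1}^2)/d_i, a_{i+1} = floor((a_0 + m_{i+1})/d_{i+1}):
  m_1 = 1*40 - 0 = 40, d_1 = (1631 - 40^2)/1 = 31/1 = 31, a_1 = floor((40 + 40)/31) = 2.
  m_2 = 31*2 - 40 = 22, d_2 = (1631 - 22^2)/31 = 1147/31 = 37, a_2 = floor((40 + 22)/37) = 1.
  m_3 = 37*1 - 22 = 15, d_3 = (1631 - 15^2)/37 = 1406/37 = 38, a_3 = floor((40 + 15)/38) = 1.
  m_4 = 38*1 - 15 = 23, d_4 = (1631 - 23^2)/38 = 1102/38 = 29, a_4 = floor((40 + 23)/29) = 2.
  m_5 = 29*2 - 23 = 35, d_5 = (1631 - 35^2)/29 = 406/29 = 14, a_5 = floor((40 + 35)/14) = 5.
  m_6 = 14*5 - 35 = 35, d_6 = (1631 - 35^2)/14 = 406/14 = 29, a_6 = floor((40 + 35)/29) = 2.
  m_7 = 29*2 - 35 = 23, d_7 = (1631 - 23^2)/29 = 1102/29 = 38, a_7 = floor((40 + 23)/38) = 1.
  m_8 = 38*1 - 23 = 15, d_8 = (1631 - 15^2)/38 = 1406/38 = 37, a_8 = floor((40 + 15)/37) = 1.
  m_9 = 37*1 - 15 = 22, d_9 = (1631 - 22^2)/37 = 1147/37 = 31, a_9 = floor((40 + 22)/31) = 2.
  m_10 = 31*2 - 22 = 40, d_10 = (1631 - 40^2)/31 = 31/31 = 1, a_10 = floor((40 + 40)/1) = 80.
  m_11 = 1*80 - 40 = 40, d_11 = (1631 - 40^2)/1 = 31/1 = 31: (m_11, d_11) = (m_1, d_1) = (40, 31), so from here the quotients repeat a_1, ..., a_10; the period length is 10.
So sqrt(1631) = [40; (2, 1, 1, 2, 5, 2, 1, 1, 2, 80)] with period length k = 10.
k is even, so the fundamental solution of x^2 - 1631y^2 = 1 is (p_{k-1}, q_{k-1}) = (p_9, q_9); compute convergents through index 9.
Convergents (p_i = a_i*p_{i-1} + p_{i-2}, q_i = a_i*q_{i-1} + q_{i-2} with p_{-2}=0, p_{-1}=1, q_{-2}=1, q_{-1}=0):
  i=0: a_0=40, p_0 = 40*1 + 0 = 40, q_0 = 40*0 + 1 = 1.
  i=1: a_1=2, p_1 = 2*40 + 1 = 81, q_1 = 2*1 + 0 = 2.
  i=2: a_2=1, p_2 = 1*81 + 40 = 121, q_2 = 1*2 + 1 = 3.
  i=3: a_3=1, p_3 = 1*121 + 81 = 202, q_3 = 1*3 + 2 = 5.
  i=4: a_4=2, p_4 = 2*202 + 121 = 525, q_4 = 2*5 + 3 = 13.
  i=5: a_5=5, p_5 = 5*525 + 202 = 2827, q_5 = 5*13 + 5 = 70.
  i=6: a_6=2, p_6 = 2*2827 + 525 = 6179, q_6 = 2*70 + 13 = 153.
  i=7: a_7=1, p_7 = 1*6179 + 2827 = 9006, q_7 = 1*153 + 70 = 223.
  i=8: a_8=1, p_8 = 1*9006 + 6179 = 15185, q_8 = 1*223 + 153 = 376.
  i=9: a_9=2, p_9 = 2*15185 + 9006 = 39376, q_9 = 2*376 + 223 = 975.
Check: 39376^2 - 1631*975^2 = 1550469376 - 1550469375 = 1, so (x, y) = (39376, 975) solves the equation, and by the theorem it is the least positive solution.

(x, y) = (39376, 975)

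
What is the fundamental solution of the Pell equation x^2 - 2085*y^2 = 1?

(x, y) = (1285471, 28152)

First expand sqrt(2085) as a continued fraction. With x_i = (sqrt(2085) + m_i)/d_i and (m_0, d_0) = (0, 1): a_0 = floor(sqrt(2085)) = 45, since 45^2 = 2025 <= 2085 < 2116 = 46^2.
Iterate m_{i+1} = d_i*a_i - m_i, d_{i+1} = (2085 - m_{i+1}^2)/d_i, a_{i+1} = floor((a_0 + m_{i+1})/d_{i+1}):
  m_1 = 1*45 - 0 = 45, d_1 = (2085 - 45^2)/1 = 60/1 = 60, a_1 = floor((45 + 45)/60) = 1.
  m_2 = 60*1 - 45 = 15, d_2 = (2085 - 15^2)/60 = 1860/60 = 31, a_2 = floor((45 + 15)/31) = 1.
  m_3 = 31*1 - 15 = 16, d_3 = (2085 - 16^2)/31 = 1829/31 = 59, a_3 = floor((45 + 16)/59) = 1.
  m_4 = 59*1 - 16 = 43, d_4 = (2085 - 43^2)/59 = 236/59 = 4, a_4 = floor((45 + 43)/4) = 22.
  m_5 = 4*22 - 43 = 45, d_5 = (2085 - 45^2)/4 = 60/4 = 15, a_5 = floor((45 + 45)/15) = 6.
  m_6 = 15*6 - 45 = 45, d_6 = (2085 - 45^2)/15 = 60/15 = 4, a_6 = floor((45 + 45)/4) = 22.
  m_7 = 4*22 - 45 = 43, d_7 = (2085 - 43^2)/4 = 236/4 = 59, a_7 = floor((45 + 43)/59) = 1.
  m_8 = 59*1 - 43 = 16, d_8 = (2085 - 16^2)/59 = 1829/59 = 31, a_8 = floor((45 + 16)/31) = 1.
  m_9 = 31*1 - 16 = 15, d_9 = (2085 - 15^2)/31 = 1860/31 = 60, a_9 = floor((45 + 15)/60) = 1.
  m_10 = 60*1 - 15 = 45, d_10 = (2085 - 45^2)/60 = 60/60 = 1, a_10 = floor((45 + 45)/1) = 90.
  m_11 = 1*90 - 45 = 45, d_11 = (2085 - 45^2)/1 = 60/1 = 60: (m_11, d_11) = (m_1, d_1) = (45, 60), so from here the quotients repeat a_1, ..., a_10; the period length is 10.
So sqrt(2085) = [45; (1, 1, 1, 22, 6, 22, 1, 1, 1, 90)] with period length k = 10.
k is even, so the fundamental solution of x^2 - 2085y^2 = 1 is (p_{k-1}, q_{k-1}) = (p_9, q_9); compute convergents through index 9.
Convergents (p_i = a_i*p_{i-1} + p_{i-2}, q_i = a_i*q_{i-1} + q_{i-2} with p_{-2}=0, p_{-1}=1, q_{-2}=1, q_{-1}=0):
  i=0: a_0=45, p_0 = 45*1 + 0 = 45, q_0 = 45*0 + 1 = 1.
  i=1: a_1=1, p_1 = 1*45 + 1 = 46, q_1 = 1*1 + 0 = 1.
  i=2: a_2=1, p_2 = 1*46 + 45 = 91, q_2 = 1*1 + 1 = 2.
  i=3: a_3=1, p_3 = 1*91 + 46 = 137, q_3 = 1*2 + 1 = 3.
  i=4: a_4=22, p_4 = 22*137 + 91 = 3105, q_4 = 22*3 + 2 = 68.
  i=5: a_5=6, p_5 = 6*3105 + 137 = 18767, q_5 = 6*68 + 3 = 411.
  i=6: a_6=22, p_6 = 22*18767 + 3105 = 415979, q_6 = 22*411 + 68 = 9110.
  i=7: a_7=1, p_7 = 1*415979 + 18767 = 434746, q_7 = 1*9110 + 411 = 9521.
  i=8: a_8=1, p_8 = 1*434746 + 415979 = 850725, q_8 = 1*9521 + 9110 = 18631.
  i=9: a_9=1, p_9 = 1*850725 + 434746 = 1285471, q_9 = 1*18631 + 9521 = 28152.
Check: 1285471^2 - 2085*28152^2 = 1652435691841 - 1652435691840 = 1, so (x, y) = (1285471, 28152) solves the equation, and by the theorem it is the least positive solution.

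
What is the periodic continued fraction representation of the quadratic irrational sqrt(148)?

Write x_i = (sqrt(148) + m_i)/d_i with (m_0, d_0) = (0, 1). a_0 = floor(sqrt(148)) = 12, since 12^2 = 144 <= 148 < 169 = 13^2.
Iterate m_{i+1} = d_i*a_i - m_i, d_{i+1} = (148 - m_{i+1}^2)/d_i, a_{i+1} = floor((a_0 + m_{i+1})/d_{i+1}):
  m_1 = 1*12 - 0 = 12, d_1 = (148 - 12^2)/1 = 4/1 = 4, a_1 = floor((12 + 12)/4) = 6.
  m_2 = 4*6 - 12 = 12, d_2 = (148 - 12^2)/4 = 4/4 = 1, a_2 = floor((12 + 12)/1) = 24.
  m_3 = 1*24 - 12 = 12, d_3 = (148 - 12^2)/1 = 4/1 = 4: (m_3, d_3) = (m_1, d_1) = (12, 4), so from here the quotients repeat a_1, a_2; the period length is 2.
Hence the expansion of sqrt(148) is a_0 = 12 followed by the repeating block 6, 24 (period 2).

[12; (6, 24)]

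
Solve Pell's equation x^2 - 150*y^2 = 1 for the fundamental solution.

First expand sqrt(150) as a continued fraction. With x_i = (sqrt(150) + m_i)/d_i and (m_0, d_0) = (0, 1): a_0 = floor(sqrt(150)) = 12, since 12^2 = 144 <= 150 < 169 = 13^2.
Iterate m_{i+1} = d_i*a_i - m_i, d_{i+1} = (150 - m_{i+1}^2)/d_i, a_{i+1} = floor((a_0 + m_{i+1})/d_{i+1}):
  m_1 = 1*12 - 0 = 12, d_1 = (150 - 12^2)/1 = 6/1 = 6, a_1 = floor((12 + 12)/6) = 4.
  m_2 = 6*4 - 12 = 12, d_2 = (150 - 12^2)/6 = 6/6 = 1, a_2 = floor((12 + 12)/1) = 24.
  m_3 = 1*24 - 12 = 12, d_3 = (150 - 12^2)/1 = 6/1 = 6: (m_3, d_3) = (m_1, d_1) = (12, 6), so from here the quotients repeat a_1, a_2; the period length is 2.
So sqrt(150) = [12; (4, 24)] with period length k = 2.
k is even, so the fundamental solution of x^2 - 150y^2 = 1 is (p_{k-1}, q_{k-1}) = (p_1, q_1); compute convergents through index 1.
Convergents (p_i = a_i*p_{i-1} + p_{i-2}, q_i = a_i*q_{i-1} + q_{i-2} with p_{-2}=0, p_{-1}=1, q_{-2}=1, q_{-1}=0):
  i=0: a_0=12, p_0 = 12*1 + 0 = 12, q_0 = 12*0 + 1 = 1.
  i=1: a_1=4, p_1 = 4*12 + 1 = 49, q_1 = 4*1 + 0 = 4.
Check: 49^2 - 150*4^2 = 2401 - 2400 = 1, so (x, y) = (49, 4) solves the equation, and by the theorem it is the least positive solution.

(x, y) = (49, 4)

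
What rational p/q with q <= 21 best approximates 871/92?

Expand x = 871/92 as a continued fraction with the Euclidean algorithm:
  871 = 9*92 + 43, so a_0 = 9.
  92 = 2*43 + 6, so a_1 = 2.
  43 = 7*6 + 1, so a_2 = 7.
  6 = 6*1 + 0, so a_3 = 6.
so x = [9; 2, 7, 6].
Convergents (p_i = a_i*p_{i-1} + p_{i-2}, q_i = a_i*q_{i-1} + q_{i-2} with p_{-2}=0, p_{-1}=1, q_{-2}=1, q_{-1}=0), until the denominator exceeds 21:
  i=0: a_0=9, p_0 = 9*1 + 0 = 9, q_0 = 9*0 + 1 = 1.
  i=1: a_1=2, p_1 = 2*9 + 1 = 19, q_1 = 2*1 + 0 = 2.
  i=2: a_2=7, p_2 = 7*19 + 9 = 142, q_2 = 7*2 + 1 = 15.
  i=3: a_3=6, p_3 = 6*142 + 19 = 871, q_3 = 6*15 + 2 = 92.
q_3 = 92 > 21, so the last convergent with denominator <= 21 is p_2/q_2 = 142/15.
The closest fraction with denominator <= 21 is either p_2/q_2 or the intermediate fraction (k*p_2 + p_1)/(k*q_2 + q_1) with the largest k >= 1 whose denominator stays <= 21; these approach x as k grows, and every other convergent or intermediate fraction in range is farther away.
Largest k: floor((21 - q_1)/q_2) = floor((21 - 2)/15) = 1.
That gives (1*142 + 19)/(1*15 + 2) = 161/17.
Compare the errors: |x - 142/15| = |871*15 - 142*92|/(92*15) = 1/1380, and |x - 161/17| = |871*17 - 161*92|/(92*17) = 5/1564.
Cross-multiplying, 1*1564 = 1564 < 6900 = 5*1380, so 1/1380 is smaller: the convergent 142/15 is closer to x than 161/17.

142/15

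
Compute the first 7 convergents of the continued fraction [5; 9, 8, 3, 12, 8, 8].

5/1, 46/9, 373/73, 1165/228, 14353/2809, 115989/22700, 942265/184409

Using the convergent recurrence p_i = a_i*p_{i-1} + p_{i-2}, q_i = a_i*q_{i-1} + q_{i-2} with p_{-2}=0, p_{-1}=1, q_{-2}=1, q_{-1}=0:
  i=0: a_0=5, p_0 = 5*1 + 0 = 5, q_0 = 5*0 + 1 = 1.
  i=1: a_1=9, p_1 = 9*5 + 1 = 46, q_1 = 9*1 + 0 = 9.
  i=2: a_2=8, p_2 = 8*46 + 5 = 373, q_2 = 8*9 + 1 = 73.
  i=3: a_3=3, p_3 = 3*373 + 46 = 1165, q_3 = 3*73 + 9 = 228.
  i=4: a_4=12, p_4 = 12*1165 + 373 = 14353, q_4 = 12*228 + 73 = 2809.
  i=5: a_5=8, p_5 = 8*14353 + 1165 = 115989, q_5 = 8*2809 + 228 = 22700.
  i=6: a_6=8, p_6 = 8*115989 + 14353 = 942265, q_6 = 8*22700 + 2809 = 184409.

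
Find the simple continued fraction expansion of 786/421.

Run the Euclidean algorithm on 786 and 421; the successive quotients are the partial quotients a_0, a_1, ... (each step inverts the fractional part left over by the previous one):
  786 = 1*421 + 365, so a_0 = 1.
  421 = 1*365 + 56, so a_1 = 1.
  365 = 6*56 + 29, so a_2 = 6.
  56 = 1*29 + 27, so a_3 = 1.
  29 = 1*27 + 2, so a_4 = 1.
  27 = 13*2 + 1, so a_5 = 13.
  2 = 2*1 + 0, so a_6 = 2.
The remainder reaches 0 after 7 divisions, so the expansion has 7 partial quotients, read off in order.

[1; 1, 6, 1, 1, 13, 2]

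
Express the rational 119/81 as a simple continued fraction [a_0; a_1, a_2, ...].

[1; 2, 7, 1, 1, 2]

Run the Euclidean algorithm on 119 and 81; the successive quotients are the partial quotients a_0, a_1, ... (each step inverts the fractional part left over by the previous one):
  119 = 1*81 + 38, so a_0 = 1.
  81 = 2*38 + 5, so a_1 = 2.
  38 = 7*5 + 3, so a_2 = 7.
  5 = 1*3 + 2, so a_3 = 1.
  3 = 1*2 + 1, so a_4 = 1.
  2 = 2*1 + 0, so a_5 = 2.
The remainder reaches 0 after 6 divisions, so the expansion has 6 partial quotients, read off in order.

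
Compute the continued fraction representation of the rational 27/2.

Run the Euclidean algorithm on 27 and 2; the successive quotients are the partial quotients a_0, a_1, ... (each step inverts the fractional part left over by the previous one):
  27 = 13*2 + 1, so a_0 = 13.
  2 = 2*1 + 0, so a_1 = 2.
The remainder reaches 0 after 2 divisions, so the expansion has 2 partial quotients, read off in order.

[13; 2]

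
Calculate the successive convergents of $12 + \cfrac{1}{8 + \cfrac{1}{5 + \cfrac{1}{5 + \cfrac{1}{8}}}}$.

Using the convergent recurrence p_i = a_i*p_{i-1} + p_{i-2}, q_i = a_i*q_{i-1} + q_{i-2} with p_{-2}=0, p_{-1}=1, q_{-2}=1, q_{-1}=0:
  i=0: a_0=12, p_0 = 12*1 + 0 = 12, q_0 = 12*0 + 1 = 1.
  i=1: a_1=8, p_1 = 8*12 + 1 = 97, q_1 = 8*1 + 0 = 8.
  i=2: a_2=5, p_2 = 5*97 + 12 = 497, q_2 = 5*8 + 1 = 41.
  i=3: a_3=5, p_3 = 5*497 + 97 = 2582, q_3 = 5*41 + 8 = 213.
  i=4: a_4=8, p_4 = 8*2582 + 497 = 21153, q_4 = 8*213 + 41 = 1745.

12/1, 97/8, 497/41, 2582/213, 21153/1745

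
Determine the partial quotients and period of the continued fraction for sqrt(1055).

[32; (2, 12, 2, 64)]

Write x_i = (sqrt(1055) + m_i)/d_i with (m_0, d_0) = (0, 1). a_0 = floor(sqrt(1055)) = 32, since 32^2 = 1024 <= 1055 < 1089 = 33^2.
Iterate m_{i+1} = d_i*a_i - m_i, d_{i+1} = (1055 - m_{i+1}^2)/d_i, a_{i+1} = floor((a_0 + m_{i+1})/d_{i+1}):
  m_1 = 1*32 - 0 = 32, d_1 = (1055 - 32^2)/1 = 31/1 = 31, a_1 = floor((32 + 32)/31) = 2.
  m_2 = 31*2 - 32 = 30, d_2 = (1055 - 30^2)/31 = 155/31 = 5, a_2 = floor((32 + 30)/5) = 12.
  m_3 = 5*12 - 30 = 30, d_3 = (1055 - 30^2)/5 = 155/5 = 31, a_3 = floor((32 + 30)/31) = 2.
  m_4 = 31*2 - 30 = 32, d_4 = (1055 - 32^2)/31 = 31/31 = 1, a_4 = floor((32 + 32)/1) = 64.
  m_5 = 1*64 - 32 = 32, d_5 = (1055 - 32^2)/1 = 31/1 = 31: (m_5, d_5) = (m_1, d_1) = (32, 31), so from here the quotients repeat a_1, ..., a_4; the period length is 4.
Hence the expansion of sqrt(1055) is a_0 = 32 followed by the repeating block 2, 12, 2, 64 (period 4).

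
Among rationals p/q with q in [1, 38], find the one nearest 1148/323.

32/9

Expand x = 1148/323 as a continued fraction with the Euclidean algorithm:
  1148 = 3*323 + 179, so a_0 = 3.
  323 = 1*179 + 144, so a_1 = 1.
  179 = 1*144 + 35, so a_2 = 1.
  144 = 4*35 + 4, so a_3 = 4.
  35 = 8*4 + 3, so a_4 = 8.
  4 = 1*3 + 1, so a_5 = 1.
  3 = 3*1 + 0, so a_6 = 3.
so x = [3; 1, 1, 4, 8, 1, 3].
Convergents (p_i = a_i*p_{i-1} + p_{i-2}, q_i = a_i*q_{i-1} + q_{i-2} with p_{-2}=0, p_{-1}=1, q_{-2}=1, q_{-1}=0), until the denominator exceeds 38:
  i=0: a_0=3, p_0 = 3*1 + 0 = 3, q_0 = 3*0 + 1 = 1.
  i=1: a_1=1, p_1 = 1*3 + 1 = 4, q_1 = 1*1 + 0 = 1.
  i=2: a_2=1, p_2 = 1*4 + 3 = 7, q_2 = 1*1 + 1 = 2.
  i=3: a_3=4, p_3 = 4*7 + 4 = 32, q_3 = 4*2 + 1 = 9.
  i=4: a_4=8, p_4 = 8*32 + 7 = 263, q_4 = 8*9 + 2 = 74.
q_4 = 74 > 38, so the last convergent with denominator <= 38 is p_3/q_3 = 32/9.
The closest fraction with denominator <= 38 is either p_3/q_3 or the intermediate fraction (k*p_3 + p_2)/(k*q_3 + q_2) with the largest k >= 1 whose denominator stays <= 38; these approach x as k grows, and every other convergent or intermediate fraction in range is farther away.
Largest k: floor((38 - q_2)/q_3) = floor((38 - 2)/9) = 4.
That gives (4*32 + 7)/(4*9 + 2) = 135/38.
Compare the errors: |x - 32/9| = |1148*9 - 32*323|/(323*9) = 4/2907, and |x - 135/38| = |1148*38 - 135*323|/(323*38) = 19/12274.
Cross-multiplying, 4*12274 = 49096 < 55233 = 19*2907, so 4/2907 is smaller: the convergent 32/9 is closer to x than 135/38.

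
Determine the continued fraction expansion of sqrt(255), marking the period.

Write x_i = (sqrt(255) + m_i)/d_i with (m_0, d_0) = (0, 1). a_0 = floor(sqrt(255)) = 15, since 15^2 = 225 <= 255 < 256 = 16^2.
Iterate m_{i+1} = d_i*a_i - m_i, d_{i+1} = (255 - m_{i+1}^2)/d_i, a_{i+1} = floor((a_0 + m_{i+1})/d_{i+1}):
  m_1 = 1*15 - 0 = 15, d_1 = (255 - 15^2)/1 = 30/1 = 30, a_1 = floor((15 + 15)/30) = 1.
  m_2 = 30*1 - 15 = 15, d_2 = (255 - 15^2)/30 = 30/30 = 1, a_2 = floor((15 + 15)/1) = 30.
  m_3 = 1*30 - 15 = 15, d_3 = (255 - 15^2)/1 = 30/1 = 30: (m_3, d_3) = (m_1, d_1) = (15, 30), so from here the quotients repeat a_1, a_2; the period length is 2.
Hence the expansion of sqrt(255) is a_0 = 15 followed by the repeating block 1, 30 (period 2).

[15; (1, 30)]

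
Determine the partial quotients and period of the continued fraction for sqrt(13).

Write x_i = (sqrt(13) + m_i)/d_i with (m_0, d_0) = (0, 1). a_0 = floor(sqrt(13)) = 3, since 3^2 = 9 <= 13 < 16 = 4^2.
Iterate m_{i+1} = d_i*a_i - m_i, d_{i+1} = (13 - m_{i+1}^2)/d_i, a_{i+1} = floor((a_0 + m_{i+1})/d_{i+1}):
  m_1 = 1*3 - 0 = 3, d_1 = (13 - 3^2)/1 = 4/1 = 4, a_1 = floor((3 + 3)/4) = 1.
  m_2 = 4*1 - 3 = 1, d_2 = (13 - 1^2)/4 = 12/4 = 3, a_2 = floor((3 + 1)/3) = 1.
  m_3 = 3*1 - 1 = 2, d_3 = (13 - 2^2)/3 = 9/3 = 3, a_3 = floor((3 + 2)/3) = 1.
  m_4 = 3*1 - 2 = 1, d_4 = (13 - 1^2)/3 = 12/3 = 4, a_4 = floor((3 + 1)/4) = 1.
  m_5 = 4*1 - 1 = 3, d_5 = (13 - 3^2)/4 = 4/4 = 1, a_5 = floor((3 + 3)/1) = 6.
  m_6 = 1*6 - 3 = 3, d_6 = (13 - 3^2)/1 = 4/1 = 4: (m_6, d_6) = (m_1, d_1) = (3, 4), so from here the quotients repeat a_1, ..., a_5; the period length is 5.
Hence the expansion of sqrt(13) is a_0 = 3 followed by the repeating block 1, 1, 1, 1, 6 (period 5).

[3; (1, 1, 1, 1, 6)]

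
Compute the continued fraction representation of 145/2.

[72; 2]

Run the Euclidean algorithm on 145 and 2; the successive quotients are the partial quotients a_0, a_1, ... (each step inverts the fractional part left over by the previous one):
  145 = 72*2 + 1, so a_0 = 72.
  2 = 2*1 + 0, so a_1 = 2.
The remainder reaches 0 after 2 divisions, so the expansion has 2 partial quotients, read off in order.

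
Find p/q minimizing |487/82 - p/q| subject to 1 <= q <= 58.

291/49

Expand x = 487/82 as a continued fraction with the Euclidean algorithm:
  487 = 5*82 + 77, so a_0 = 5.
  82 = 1*77 + 5, so a_1 = 1.
  77 = 15*5 + 2, so a_2 = 15.
  5 = 2*2 + 1, so a_3 = 2.
  2 = 2*1 + 0, so a_4 = 2.
so x = [5; 1, 15, 2, 2].
Convergents (p_i = a_i*p_{i-1} + p_{i-2}, q_i = a_i*q_{i-1} + q_{i-2} with p_{-2}=0, p_{-1}=1, q_{-2}=1, q_{-1}=0), until the denominator exceeds 58:
  i=0: a_0=5, p_0 = 5*1 + 0 = 5, q_0 = 5*0 + 1 = 1.
  i=1: a_1=1, p_1 = 1*5 + 1 = 6, q_1 = 1*1 + 0 = 1.
  i=2: a_2=15, p_2 = 15*6 + 5 = 95, q_2 = 15*1 + 1 = 16.
  i=3: a_3=2, p_3 = 2*95 + 6 = 196, q_3 = 2*16 + 1 = 33.
  i=4: a_4=2, p_4 = 2*196 + 95 = 487, q_4 = 2*33 + 16 = 82.
q_4 = 82 > 58, so the last convergent with denominator <= 58 is p_3/q_3 = 196/33.
The closest fraction with denominator <= 58 is either p_3/q_3 or the intermediate fraction (k*p_3 + p_2)/(k*q_3 + q_2) with the largest k >= 1 whose denominator stays <= 58; these approach x as k grows, and every other convergent or intermediate fraction in range is farther away.
Largest k: floor((58 - q_2)/q_3) = floor((58 - 16)/33) = 1.
That gives (1*196 + 95)/(1*33 + 16) = 291/49.
Compare the errors: |x - 196/33| = |487*33 - 196*82|/(82*33) = 1/2706, and |x - 291/49| = |487*49 - 291*82|/(82*49) = 1/4018.
Cross-multiplying, 1*2706 = 2706 < 4018 = 1*4018, so 1/4018 is smaller: the intermediate fraction 291/49 is closer to x than 196/33.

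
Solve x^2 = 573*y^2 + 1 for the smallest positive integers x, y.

First expand sqrt(573) as a continued fraction. With x_i = (sqrt(573) + m_i)/d_i and (m_0, d_0) = (0, 1): a_0 = floor(sqrt(573)) = 23, since 23^2 = 529 <= 573 < 576 = 24^2.
Iterate m_{i+1} = d_i*a_i - m_i, d_{i+1} = (573 - m_{i+1}^2)/d_i, a_{i+1} = floor((a_0 + m_{i+1})/d_{i+1}):
  m_1 = 1*23 - 0 = 23, d_1 = (573 - 23^2)/1 = 44/1 = 44, a_1 = floor((23 + 23)/44) = 1.
  m_2 = 44*1 - 23 = 21, d_2 = (573 - 21^2)/44 = 132/44 = 3, a_2 = floor((23 + 21)/3) = 14.
  m_3 = 3*14 - 21 = 21, d_3 = (573 - 21^2)/3 = 132/3 = 44, a_3 = floor((23 + 21)/44) = 1.
  m_4 = 44*1 - 21 = 23, d_4 = (573 - 23^2)/44 = 44/44 = 1, a_4 = floor((23 + 23)/1) = 46.
  m_5 = 1*46 - 23 = 23, d_5 = (573 - 23^2)/1 = 44/1 = 44: (m_5, d_5) = (m_1, d_1) = (23, 44), so from here the quotients repeat a_1, ..., a_4; the period length is 4.
So sqrt(573) = [23; (1, 14, 1, 46)] with period length k = 4.
k is even, so the fundamental solution of x^2 - 573y^2 = 1 is (p_{k-1}, q_{k-1}) = (p_3, q_3); compute convergents through index 3.
Convergents (p_i = a_i*p_{i-1} + p_{i-2}, q_i = a_i*q_{i-1} + q_{i-2} with p_{-2}=0, p_{-1}=1, q_{-2}=1, q_{-1}=0):
  i=0: a_0=23, p_0 = 23*1 + 0 = 23, q_0 = 23*0 + 1 = 1.
  i=1: a_1=1, p_1 = 1*23 + 1 = 24, q_1 = 1*1 + 0 = 1.
  i=2: a_2=14, p_2 = 14*24 + 23 = 359, q_2 = 14*1 + 1 = 15.
  i=3: a_3=1, p_3 = 1*359 + 24 = 383, q_3 = 1*15 + 1 = 16.
Check: 383^2 - 573*16^2 = 146689 - 146688 = 1, so (x, y) = (383, 16) solves the equation, and by the theorem it is the least positive solution.

(x, y) = (383, 16)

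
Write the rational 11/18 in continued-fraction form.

Run the Euclidean algorithm on 11 and 18; the successive quotients are the partial quotients a_0, a_1, ... (each step inverts the fractional part left over by the previous one):
  11 = 0*18 + 11, so a_0 = 0.
  18 = 1*11 + 7, so a_1 = 1.
  11 = 1*7 + 4, so a_2 = 1.
  7 = 1*4 + 3, so a_3 = 1.
  4 = 1*3 + 1, so a_4 = 1.
  3 = 3*1 + 0, so a_5 = 3.
The remainder reaches 0 after 6 divisions, so the expansion has 6 partial quotients, read off in order.

[0; 1, 1, 1, 1, 3]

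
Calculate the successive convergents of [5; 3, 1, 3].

5/1, 16/3, 21/4, 79/15

Using the convergent recurrence p_i = a_i*p_{i-1} + p_{i-2}, q_i = a_i*q_{i-1} + q_{i-2} with p_{-2}=0, p_{-1}=1, q_{-2}=1, q_{-1}=0:
  i=0: a_0=5, p_0 = 5*1 + 0 = 5, q_0 = 5*0 + 1 = 1.
  i=1: a_1=3, p_1 = 3*5 + 1 = 16, q_1 = 3*1 + 0 = 3.
  i=2: a_2=1, p_2 = 1*16 + 5 = 21, q_2 = 1*3 + 1 = 4.
  i=3: a_3=3, p_3 = 3*21 + 16 = 79, q_3 = 3*4 + 3 = 15.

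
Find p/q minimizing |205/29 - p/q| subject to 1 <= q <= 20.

Expand x = 205/29 as a continued fraction with the Euclidean algorithm:
  205 = 7*29 + 2, so a_0 = 7.
  29 = 14*2 + 1, so a_1 = 14.
  2 = 2*1 + 0, so a_2 = 2.
so x = [7; 14, 2].
Convergents (p_i = a_i*p_{i-1} + p_{i-2}, q_i = a_i*q_{i-1} + q_{i-2} with p_{-2}=0, p_{-1}=1, q_{-2}=1, q_{-1}=0), until the denominator exceeds 20:
  i=0: a_0=7, p_0 = 7*1 + 0 = 7, q_0 = 7*0 + 1 = 1.
  i=1: a_1=14, p_1 = 14*7 + 1 = 99, q_1 = 14*1 + 0 = 14.
  i=2: a_2=2, p_2 = 2*99 + 7 = 205, q_2 = 2*14 + 1 = 29.
q_2 = 29 > 20, so the last convergent with denominator <= 20 is p_1/q_1 = 99/14.
The closest fraction with denominator <= 20 is either p_1/q_1 or the intermediate fraction (k*p_1 + p_0)/(k*q_1 + q_0) with the largest k >= 1 whose denominator stays <= 20; these approach x as k grows, and every other convergent or intermediate fraction in range is farther away.
Largest k: floor((20 - q_0)/q_1) = floor((20 - 1)/14) = 1.
That gives (1*99 + 7)/(1*14 + 1) = 106/15.
Compare the errors: |x - 99/14| = |205*14 - 99*29|/(29*14) = 1/406, and |x - 106/15| = |205*15 - 106*29|/(29*15) = 1/435.
Cross-multiplying, 1*406 = 406 < 435 = 1*435, so 1/435 is smaller: the intermediate fraction 106/15 is closer to x than 99/14.

106/15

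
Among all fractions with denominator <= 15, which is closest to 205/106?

Expand x = 205/106 as a continued fraction with the Euclidean algorithm:
  205 = 1*106 + 99, so a_0 = 1.
  106 = 1*99 + 7, so a_1 = 1.
  99 = 14*7 + 1, so a_2 = 14.
  7 = 7*1 + 0, so a_3 = 7.
so x = [1; 1, 14, 7].
Convergents (p_i = a_i*p_{i-1} + p_{i-2}, q_i = a_i*q_{i-1} + q_{i-2} with p_{-2}=0, p_{-1}=1, q_{-2}=1, q_{-1}=0), until the denominator exceeds 15:
  i=0: a_0=1, p_0 = 1*1 + 0 = 1, q_0 = 1*0 + 1 = 1.
  i=1: a_1=1, p_1 = 1*1 + 1 = 2, q_1 = 1*1 + 0 = 1.
  i=2: a_2=14, p_2 = 14*2 + 1 = 29, q_2 = 14*1 + 1 = 15.
  i=3: a_3=7, p_3 = 7*29 + 2 = 205, q_3 = 7*15 + 1 = 106.
q_3 = 106 > 15, so the last convergent with denominator <= 15 is p_2/q_2 = 29/15.
The closest fraction with denominator <= 15 is either p_2/q_2 or the intermediate fraction (k*p_2 + p_1)/(k*q_2 + q_1) with the largest k >= 1 whose denominator stays <= 15; these approach x as k grows, and every other convergent or intermediate fraction in range is farther away.
Largest k: floor((15 - q_1)/q_2) = floor((15 - 1)/15) = 0.
Since k = 0, no intermediate fraction beyond p_2/q_2 has denominator <= 15, so the convergent 29/15 is the closest (its error is |205*15 - 29*106|/(106*15) = 1/1590).

29/15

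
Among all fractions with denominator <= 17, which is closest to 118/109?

13/12

Expand x = 118/109 as a continued fraction with the Euclidean algorithm:
  118 = 1*109 + 9, so a_0 = 1.
  109 = 12*9 + 1, so a_1 = 12.
  9 = 9*1 + 0, so a_2 = 9.
so x = [1; 12, 9].
Convergents (p_i = a_i*p_{i-1} + p_{i-2}, q_i = a_i*q_{i-1} + q_{i-2} with p_{-2}=0, p_{-1}=1, q_{-2}=1, q_{-1}=0), until the denominator exceeds 17:
  i=0: a_0=1, p_0 = 1*1 + 0 = 1, q_0 = 1*0 + 1 = 1.
  i=1: a_1=12, p_1 = 12*1 + 1 = 13, q_1 = 12*1 + 0 = 12.
  i=2: a_2=9, p_2 = 9*13 + 1 = 118, q_2 = 9*12 + 1 = 109.
q_2 = 109 > 17, so the last convergent with denominator <= 17 is p_1/q_1 = 13/12.
The closest fraction with denominator <= 17 is either p_1/q_1 or the intermediate fraction (k*p_1 + p_0)/(k*q_1 + q_0) with the largest k >= 1 whose denominator stays <= 17; these approach x as k grows, and every other convergent or intermediate fraction in range is farther away.
Largest k: floor((17 - q_0)/q_1) = floor((17 - 1)/12) = 1.
That gives (1*13 + 1)/(1*12 + 1) = 14/13.
Compare the errors: |x - 13/12| = |118*12 - 13*109|/(109*12) = 1/1308, and |x - 14/13| = |118*13 - 14*109|/(109*13) = 8/1417.
Cross-multiplying, 1*1417 = 1417 < 10464 = 8*1308, so 1/1308 is smaller: the convergent 13/12 is closer to x than 14/13.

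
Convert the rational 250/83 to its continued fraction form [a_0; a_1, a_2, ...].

Run the Euclidean algorithm on 250 and 83; the successive quotients are the partial quotients a_0, a_1, ... (each step inverts the fractional part left over by the previous one):
  250 = 3*83 + 1, so a_0 = 3.
  83 = 83*1 + 0, so a_1 = 83.
The remainder reaches 0 after 2 divisions, so the expansion has 2 partial quotients, read off in order.

[3; 83]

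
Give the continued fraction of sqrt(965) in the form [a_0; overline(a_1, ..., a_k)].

Write x_i = (sqrt(965) + m_i)/d_i with (m_0, d_0) = (0, 1). a_0 = floor(sqrt(965)) = 31, since 31^2 = 961 <= 965 < 1024 = 32^2.
Iterate m_{i+1} = d_i*a_i - m_i, d_{i+1} = (965 - m_{i+1}^2)/d_i, a_{i+1} = floor((a_0 + m_{i+1})/d_{i+1}):
  m_1 = 1*31 - 0 = 31, d_1 = (965 - 31^2)/1 = 4/1 = 4, a_1 = floor((31 + 31)/4) = 15.
  m_2 = 4*15 - 31 = 29, d_2 = (965 - 29^2)/4 = 124/4 = 31, a_2 = floor((31 + 29)/31) = 1.
  m_3 = 31*1 - 29 = 2, d_3 = (965 - 2^2)/31 = 961/31 = 31, a_3 = floor((31 + 2)/31) = 1.
  m_4 = 31*1 - 2 = 29, d_4 = (965 - 29^2)/31 = 124/31 = 4, a_4 = floor((31 + 29)/4) = 15.
  m_5 = 4*15 - 29 = 31, d_5 = (965 - 31^2)/4 = 4/4 = 1, a_5 = floor((31 + 31)/1) = 62.
  m_6 = 1*62 - 31 = 31, d_6 = (965 - 31^2)/1 = 4/1 = 4: (m_6, d_6) = (m_1, d_1) = (31, 4), so from here the quotients repeat a_1, ..., a_5; the period length is 5.
Hence the expansion of sqrt(965) is a_0 = 31 followed by the repeating block 15, 1, 1, 15, 62 (period 5).

[31; overline(15, 1, 1, 15, 62)]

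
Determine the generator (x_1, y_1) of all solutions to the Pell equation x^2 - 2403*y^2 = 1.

(x, y) = (2402, 49)

First expand sqrt(2403) as a continued fraction. With x_i = (sqrt(2403) + m_i)/d_i and (m_0, d_0) = (0, 1): a_0 = floor(sqrt(2403)) = 49, since 49^2 = 2401 <= 2403 < 2500 = 50^2.
Iterate m_{i+1} = d_i*a_i - m_i, d_{i+1} = (2403 - m_{i+1}^2)/d_i, a_{i+1} = floor((a_0 + m_{i+1})/d_{i+1}):
  m_1 = 1*49 - 0 = 49, d_1 = (2403 - 49^2)/1 = 2/1 = 2, a_1 = floor((49 + 49)/2) = 49.
  m_2 = 2*49 - 49 = 49, d_2 = (2403 - 49^2)/2 = 2/2 = 1, a_2 = floor((49 + 49)/1) = 98.
  m_3 = 1*98 - 49 = 49, d_3 = (2403 - 49^2)/1 = 2/1 = 2: (m_3, d_3) = (m_1, d_1) = (49, 2), so from here the quotients repeat a_1, a_2; the period length is 2.
So sqrt(2403) = [49; (49, 98)] with period length k = 2.
k is even, so the fundamental solution of x^2 - 2403y^2 = 1 is (p_{k-1}, q_{k-1}) = (p_1, q_1); compute convergents through index 1.
Convergents (p_i = a_i*p_{i-1} + p_{i-2}, q_i = a_i*q_{i-1} + q_{i-2} with p_{-2}=0, p_{-1}=1, q_{-2}=1, q_{-1}=0):
  i=0: a_0=49, p_0 = 49*1 + 0 = 49, q_0 = 49*0 + 1 = 1.
  i=1: a_1=49, p_1 = 49*49 + 1 = 2402, q_1 = 49*1 + 0 = 49.
Check: 2402^2 - 2403*49^2 = 5769604 - 5769603 = 1, so (x, y) = (2402, 49) solves the equation, and by the theorem it is the least positive solution.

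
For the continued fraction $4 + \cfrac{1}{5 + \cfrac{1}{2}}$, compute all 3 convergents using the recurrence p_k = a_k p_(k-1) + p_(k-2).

4/1, 21/5, 46/11

Using the convergent recurrence p_i = a_i*p_{i-1} + p_{i-2}, q_i = a_i*q_{i-1} + q_{i-2} with p_{-2}=0, p_{-1}=1, q_{-2}=1, q_{-1}=0:
  i=0: a_0=4, p_0 = 4*1 + 0 = 4, q_0 = 4*0 + 1 = 1.
  i=1: a_1=5, p_1 = 5*4 + 1 = 21, q_1 = 5*1 + 0 = 5.
  i=2: a_2=2, p_2 = 2*21 + 4 = 46, q_2 = 2*5 + 1 = 11.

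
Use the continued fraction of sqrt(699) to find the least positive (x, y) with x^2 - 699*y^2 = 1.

(x, y) = (2271050, 85899)

First expand sqrt(699) as a continued fraction. With x_i = (sqrt(699) + m_i)/d_i and (m_0, d_0) = (0, 1): a_0 = floor(sqrt(699)) = 26, since 26^2 = 676 <= 699 < 729 = 27^2.
Iterate m_{i+1} = d_i*a_i - m_i, d_{i+1} = (699 - m_{i+1}^2)/d_i, a_{i+1} = floor((a_0 + m_{i+1})/d_{i+1}):
  m_1 = 1*26 - 0 = 26, d_1 = (699 - 26^2)/1 = 23/1 = 23, a_1 = floor((26 + 26)/23) = 2.
  m_2 = 23*2 - 26 = 20, d_2 = (699 - 20^2)/23 = 299/23 = 13, a_2 = floor((26 + 20)/13) = 3.
  m_3 = 13*3 - 20 = 19, d_3 = (699 - 19^2)/13 = 338/13 = 26, a_3 = floor((26 + 19)/26) = 1.
  m_4 = 26*1 - 19 = 7, d_4 = (699 - 7^2)/26 = 650/26 = 25, a_4 = floor((26 + 7)/25) = 1.
  m_5 = 25*1 - 7 = 18, d_5 = (699 - 18^2)/25 = 375/25 = 15, a_5 = floor((26 + 18)/15) = 2.
  m_6 = 15*2 - 18 = 12, d_6 = (699 - 12^2)/15 = 555/15 = 37, a_6 = floor((26 + 12)/37) = 1.
  m_7 = 37*1 - 12 = 25, d_7 = (699 - 25^2)/37 = 74/37 = 2, a_7 = floor((26 + 25)/2) = 25.
  m_8 = 2*25 - 25 = 25, d_8 = (699 - 25^2)/2 = 74/2 = 37, a_8 = floor((26 + 25)/37) = 1.
  m_9 = 37*1 - 25 = 12, d_9 = (699 - 12^2)/37 = 555/37 = 15, a_9 = floor((26 + 12)/15) = 2.
  m_10 = 15*2 - 12 = 18, d_10 = (699 - 18^2)/15 = 375/15 = 25, a_10 = floor((26 + 18)/25) = 1.
  m_11 = 25*1 - 18 = 7, d_11 = (699 - 7^2)/25 = 650/25 = 26, a_11 = floor((26 + 7)/26) = 1.
  m_12 = 26*1 - 7 = 19, d_12 = (699 - 19^2)/26 = 338/26 = 13, a_12 = floor((26 + 19)/13) = 3.
  m_13 = 13*3 - 19 = 20, d_13 = (699 - 20^2)/13 = 299/13 = 23, a_13 = floor((26 + 20)/23) = 2.
  m_14 = 23*2 - 20 = 26, d_14 = (699 - 26^2)/23 = 23/23 = 1, a_14 = floor((26 + 26)/1) = 52.
  m_15 = 1*52 - 26 = 26, d_15 = (699 - 26^2)/1 = 23/1 = 23: (m_15, d_15) = (m_1, d_1) = (26, 23), so from here the quotients repeat a_1, ..., a_14; the period length is 14.
So sqrt(699) = [26; (2, 3, 1, 1, 2, 1, 25, 1, 2, 1, 1, 3, 2, 52)] with period length k = 14.
k is even, so the fundamental solution of x^2 - 699y^2 = 1 is (p_{k-1}, q_{k-1}) = (p_13, q_13); compute convergents through index 13.
Convergents (p_i = a_i*p_{i-1} + p_{i-2}, q_i = a_i*q_{i-1} + q_{i-2} with p_{-2}=0, p_{-1}=1, q_{-2}=1, q_{-1}=0):
  i=0: a_0=26, p_0 = 26*1 + 0 = 26, q_0 = 26*0 + 1 = 1.
  i=1: a_1=2, p_1 = 2*26 + 1 = 53, q_1 = 2*1 + 0 = 2.
  i=2: a_2=3, p_2 = 3*53 + 26 = 185, q_2 = 3*2 + 1 = 7.
  i=3: a_3=1, p_3 = 1*185 + 53 = 238, q_3 = 1*7 + 2 = 9.
  i=4: a_4=1, p_4 = 1*238 + 185 = 423, q_4 = 1*9 + 7 = 16.
  i=5: a_5=2, p_5 = 2*423 + 238 = 1084, q_5 = 2*16 + 9 = 41.
  i=6: a_6=1, p_6 = 1*1084 + 423 = 1507, q_6 = 1*41 + 16 = 57.
  i=7: a_7=25, p_7 = 25*1507 + 1084 = 38759, q_7 = 25*57 + 41 = 1466.
  i=8: a_8=1, p_8 = 1*38759 + 1507 = 40266, q_8 = 1*1466 + 57 = 1523.
  i=9: a_9=2, p_9 = 2*40266 + 38759 = 119291, q_9 = 2*1523 + 1466 = 4512.
  i=10: a_10=1, p_10 = 1*119291 + 40266 = 159557, q_10 = 1*4512 + 1523 = 6035.
  i=11: a_11=1, p_11 = 1*159557 + 119291 = 278848, q_11 = 1*6035 + 4512 = 10547.
  i=12: a_12=3, p_12 = 3*278848 + 159557 = 996101, q_12 = 3*10547 + 6035 = 37676.
  i=13: a_13=2, p_13 = 2*996101 + 278848 = 2271050, q_13 = 2*37676 + 10547 = 85899.
Check: 2271050^2 - 699*85899^2 = 5157668102500 - 5157668102499 = 1, so (x, y) = (2271050, 85899) solves the equation, and by the theorem it is the least positive solution.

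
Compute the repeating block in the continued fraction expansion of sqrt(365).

[19; (9, 1, 1, 9, 38)]

Write x_i = (sqrt(365) + m_i)/d_i with (m_0, d_0) = (0, 1). a_0 = floor(sqrt(365)) = 19, since 19^2 = 361 <= 365 < 400 = 20^2.
Iterate m_{i+1} = d_i*a_i - m_i, d_{i+1} = (365 - m_{i+1}^2)/d_i, a_{i+1} = floor((a_0 + m_{i+1})/d_{i+1}):
  m_1 = 1*19 - 0 = 19, d_1 = (365 - 19^2)/1 = 4/1 = 4, a_1 = floor((19 + 19)/4) = 9.
  m_2 = 4*9 - 19 = 17, d_2 = (365 - 17^2)/4 = 76/4 = 19, a_2 = floor((19 + 17)/19) = 1.
  m_3 = 19*1 - 17 = 2, d_3 = (365 - 2^2)/19 = 361/19 = 19, a_3 = floor((19 + 2)/19) = 1.
  m_4 = 19*1 - 2 = 17, d_4 = (365 - 17^2)/19 = 76/19 = 4, a_4 = floor((19 + 17)/4) = 9.
  m_5 = 4*9 - 17 = 19, d_5 = (365 - 19^2)/4 = 4/4 = 1, a_5 = floor((19 + 19)/1) = 38.
  m_6 = 1*38 - 19 = 19, d_6 = (365 - 19^2)/1 = 4/1 = 4: (m_6, d_6) = (m_1, d_1) = (19, 4), so from here the quotients repeat a_1, ..., a_5; the period length is 5.
Hence the expansion of sqrt(365) is a_0 = 19 followed by the repeating block 9, 1, 1, 9, 38 (period 5).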